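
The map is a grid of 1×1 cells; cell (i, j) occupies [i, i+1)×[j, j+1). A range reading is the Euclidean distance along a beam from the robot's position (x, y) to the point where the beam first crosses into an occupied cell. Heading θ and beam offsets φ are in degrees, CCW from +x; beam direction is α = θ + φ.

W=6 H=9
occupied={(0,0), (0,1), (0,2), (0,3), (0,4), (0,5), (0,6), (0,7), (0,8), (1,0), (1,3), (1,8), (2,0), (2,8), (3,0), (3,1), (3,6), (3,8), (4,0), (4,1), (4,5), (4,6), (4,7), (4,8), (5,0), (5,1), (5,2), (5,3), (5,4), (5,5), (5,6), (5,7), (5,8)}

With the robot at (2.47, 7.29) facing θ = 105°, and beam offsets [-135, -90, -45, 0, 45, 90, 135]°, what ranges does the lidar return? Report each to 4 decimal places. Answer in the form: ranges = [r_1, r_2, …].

ranges = [0.6120, 1.5840, 0.8198, 0.7350, 1.4200, 1.5219, 2.9400]

beam 1: φ=-135°, α=330°
  cosα=0.8660 sinα=-0.5000 | (2,7) | tMaxX 0.6120 tMaxY 0.5800 | tΔX 1.1547 tΔY 2.0000
    t=0.5800 [y] (2,6)
    t=0.6120 [x] (3,6) — stop
  → r_1 = 0.6120
beam 2: φ=-90°, α=15°
  cosα=0.9659 sinα=0.2588 | (2,7) | tMaxX 0.5487 tMaxY 2.7432 | tΔX 1.0353 tΔY 3.8637
    t=0.5487 [x] (3,7)
    t=1.5840 [x] (4,7) — stop
  → r_2 = 1.5840
beam 3: φ=-45°, α=60°
  cosα=0.5000 sinα=0.8660 | (2,7) | tMaxX 1.0600 tMaxY 0.8198 | tΔX 2.0000 tΔY 1.1547
    t=0.8198 [y] (2,8) — stop
  → r_3 = 0.8198
beam 4: φ=0°, α=105°
  cosα=-0.2588 sinα=0.9659 | (2,7) | tMaxX 1.8159 tMaxY 0.7350 | tΔX 3.8637 tΔY 1.0353
    t=0.7350 [y] (2,8) — stop
  → r_4 = 0.7350
beam 5: φ=45°, α=150°
  cosα=-0.8660 sinα=0.5000 | (2,7) | tMaxX 0.5427 tMaxY 1.4200 | tΔX 1.1547 tΔY 2.0000
    t=0.5427 [x] (1,7)
    t=1.4200 [y] (1,8) — stop
  → r_5 = 1.4200
beam 6: φ=90°, α=195°
  cosα=-0.9659 sinα=-0.2588 | (2,7) | tMaxX 0.4866 tMaxY 1.1205 | tΔX 1.0353 tΔY 3.8637
    t=0.4866 [x] (1,7)
    t=1.1205 [y] (1,6)
    t=1.5219 [x] (0,6) — stop
  → r_6 = 1.5219
beam 7: φ=135°, α=240°
  cosα=-0.5000 sinα=-0.8660 | (2,7) | tMaxX 0.9400 tMaxY 0.3349 | tΔX 2.0000 tΔY 1.1547
    t=0.3349 [y] (2,6)
    t=0.9400 [x] (1,6)
    t=1.4896 [y] (1,5)
    t=2.6443 [y] (1,4)
    t=2.9400 [x] (0,4) — stop
  → r_7 = 2.9400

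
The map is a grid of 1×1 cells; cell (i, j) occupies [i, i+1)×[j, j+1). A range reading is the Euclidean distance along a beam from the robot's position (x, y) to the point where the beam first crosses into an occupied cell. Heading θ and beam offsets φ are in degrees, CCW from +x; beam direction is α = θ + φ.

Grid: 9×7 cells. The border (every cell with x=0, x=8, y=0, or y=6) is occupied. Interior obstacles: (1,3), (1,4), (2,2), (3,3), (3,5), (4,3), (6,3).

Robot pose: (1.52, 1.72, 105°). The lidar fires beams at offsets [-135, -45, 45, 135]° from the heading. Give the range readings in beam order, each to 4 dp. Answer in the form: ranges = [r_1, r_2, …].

beam 1: φ=-135°, α=330°
  cosα=0.8660 sinα=-0.5000 | (1,1) | tMaxX 0.5543 tMaxY 1.4400 | tΔX 1.1547 tΔY 2.0000
    t=0.5543 [x] (2,1)
    t=1.4400 [y] (2,0) — stop
  → r_1 = 1.4400
beam 2: φ=-45°, α=60°
  cosα=0.5000 sinα=0.8660 | (1,1) | tMaxX 0.9600 tMaxY 0.3233 | tΔX 2.0000 tΔY 1.1547
    t=0.3233 [y] (1,2)
    t=0.9600 [x] (2,2) — stop
  → r_2 = 0.9600
beam 3: φ=45°, α=150°
  cosα=-0.8660 sinα=0.5000 | (1,1) | tMaxX 0.6004 tMaxY 0.5600 | tΔX 1.1547 tΔY 2.0000
    t=0.5600 [y] (1,2)
    t=0.6004 [x] (0,2) — stop
  → r_3 = 0.6004
beam 4: φ=135°, α=240°
  cosα=-0.5000 sinα=-0.8660 | (1,1) | tMaxX 1.0400 tMaxY 0.8314 | tΔX 2.0000 tΔY 1.1547
    t=0.8314 [y] (1,0) — stop
  → r_4 = 0.8314

ranges = [1.4400, 0.9600, 0.6004, 0.8314]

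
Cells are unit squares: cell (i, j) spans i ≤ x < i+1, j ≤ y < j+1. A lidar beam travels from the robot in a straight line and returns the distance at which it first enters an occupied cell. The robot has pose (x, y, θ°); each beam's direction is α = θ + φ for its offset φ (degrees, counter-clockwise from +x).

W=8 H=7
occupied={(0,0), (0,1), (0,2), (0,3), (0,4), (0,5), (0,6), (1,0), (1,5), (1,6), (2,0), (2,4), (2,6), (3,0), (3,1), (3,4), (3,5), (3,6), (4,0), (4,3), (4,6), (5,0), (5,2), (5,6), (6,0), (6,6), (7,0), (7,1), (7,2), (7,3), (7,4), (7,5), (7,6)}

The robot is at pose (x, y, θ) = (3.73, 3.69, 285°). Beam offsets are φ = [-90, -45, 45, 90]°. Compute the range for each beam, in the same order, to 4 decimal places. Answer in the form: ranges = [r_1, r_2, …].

ranges = [2.8263, 3.1061, 0.3118, 0.2795]

beam 1: φ=-90°, α=195°
  cosα=-0.9659 sinα=-0.2588 | (3,3) | tMaxX 0.7558 tMaxY 2.6660 | tΔX 1.0353 tΔY 3.8637
    t=0.7558 [x] (2,3)
    t=1.7910 [x] (1,3)
    t=2.6660 [y] (1,2)
    t=2.8263 [x] (0,2) — stop
  → r_1 = 2.8263
beam 2: φ=-45°, α=240°
  cosα=-0.5000 sinα=-0.8660 | (3,3) | tMaxX 1.4600 tMaxY 0.7967 | tΔX 2.0000 tΔY 1.1547
    t=0.7967 [y] (3,2)
    t=1.4600 [x] (2,2)
    t=1.9514 [y] (2,1)
    t=3.1061 [y] (2,0) — stop
  → r_2 = 3.1061
beam 3: φ=45°, α=330°
  cosα=0.8660 sinα=-0.5000 | (3,3) | tMaxX 0.3118 tMaxY 1.3800 | tΔX 1.1547 tΔY 2.0000
    t=0.3118 [x] (4,3) — stop
  → r_3 = 0.3118
beam 4: φ=90°, α=15°
  cosα=0.9659 sinα=0.2588 | (3,3) | tMaxX 0.2795 tMaxY 1.1977 | tΔX 1.0353 tΔY 3.8637
    t=0.2795 [x] (4,3) — stop
  → r_4 = 0.2795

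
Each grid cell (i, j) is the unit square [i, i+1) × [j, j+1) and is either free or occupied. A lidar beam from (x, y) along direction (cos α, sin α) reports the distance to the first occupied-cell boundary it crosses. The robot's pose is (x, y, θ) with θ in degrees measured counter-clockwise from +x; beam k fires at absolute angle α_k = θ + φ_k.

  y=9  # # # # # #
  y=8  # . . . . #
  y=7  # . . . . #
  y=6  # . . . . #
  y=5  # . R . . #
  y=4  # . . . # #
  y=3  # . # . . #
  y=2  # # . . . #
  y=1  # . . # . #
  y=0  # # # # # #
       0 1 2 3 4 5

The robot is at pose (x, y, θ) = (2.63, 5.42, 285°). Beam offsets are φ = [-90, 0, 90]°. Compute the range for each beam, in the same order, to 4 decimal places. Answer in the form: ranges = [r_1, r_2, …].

beam 1: φ=-90°, α=195°
  cosα=-0.9659 sinα=-0.2588 | (2,5) | tMaxX 0.6522 tMaxY 1.6228 | tΔX 1.0353 tΔY 3.8637
    t=0.6522 [x] (1,5)
    t=1.6228 [y] (1,4)
    t=1.6875 [x] (0,4) — stop
  → r_1 = 1.6875
beam 2: φ=0°, α=285°
  cosα=0.2588 sinα=-0.9659 | (2,5) | tMaxX 1.4296 tMaxY 0.4348 | tΔX 3.8637 tΔY 1.0353
    t=0.4348 [y] (2,4)
    t=1.4296 [x] (3,4)
    t=1.4701 [y] (3,3)
    t=2.5054 [y] (3,2)
    t=3.5406 [y] (3,1) — stop
  → r_2 = 3.5406
beam 3: φ=90°, α=15°
  cosα=0.9659 sinα=0.2588 | (2,5) | tMaxX 0.3831 tMaxY 2.2409 | tΔX 1.0353 tΔY 3.8637
    t=0.3831 [x] (3,5)
    t=1.4183 [x] (4,5)
    t=2.2409 [y] (4,6)
    t=2.4536 [x] (5,6) — stop
  → r_3 = 2.4536

ranges = [1.6875, 3.5406, 2.4536]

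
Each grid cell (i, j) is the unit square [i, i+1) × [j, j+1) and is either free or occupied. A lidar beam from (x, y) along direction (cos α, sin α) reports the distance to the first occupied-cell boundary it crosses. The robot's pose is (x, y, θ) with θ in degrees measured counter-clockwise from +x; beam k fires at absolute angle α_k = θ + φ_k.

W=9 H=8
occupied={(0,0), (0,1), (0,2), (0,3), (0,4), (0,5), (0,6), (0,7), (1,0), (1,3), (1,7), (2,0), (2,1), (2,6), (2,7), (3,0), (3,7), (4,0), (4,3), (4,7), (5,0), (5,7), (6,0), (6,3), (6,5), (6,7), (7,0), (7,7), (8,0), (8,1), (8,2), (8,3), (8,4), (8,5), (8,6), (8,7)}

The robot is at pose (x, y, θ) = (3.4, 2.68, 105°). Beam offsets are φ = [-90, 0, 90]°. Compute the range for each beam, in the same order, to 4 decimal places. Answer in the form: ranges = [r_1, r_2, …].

beam 1: φ=-90°, α=15°
  dir = (cos 15°, sin 15°) = (0.9659, 0.2588); from cell (3,2)
  next x-line at t=0.6212, next y-line at t=1.2364; Δt_x=1.0353, Δt_y=3.8637
    x: enter (4,2) at t=0.6212
    y: enter (4,3) at t=1.2364 ← occupied
  → r_1 = 1.2364
beam 2: φ=0°, α=105°
  dir = (cos 105°, sin 105°) = (-0.2588, 0.9659); from cell (3,2)
  next x-line at t=1.5455, next y-line at t=0.3313; Δt_x=3.8637, Δt_y=1.0353
    y: enter (3,3) at t=0.3313
    y: enter (3,4) at t=1.3666
    x: enter (2,4) at t=1.5455
    y: enter (2,5) at t=2.4018
    y: enter (2,6) at t=3.4371 ← occupied
  → r_2 = 3.4371
beam 3: φ=90°, α=195°
  dir = (cos 195°, sin 195°) = (-0.9659, -0.2588); from cell (3,2)
  next x-line at t=0.4141, next y-line at t=2.6273; Δt_x=1.0353, Δt_y=3.8637
    x: enter (2,2) at t=0.4141
    x: enter (1,2) at t=1.4494
    x: enter (0,2) at t=2.4847 ← occupied
  → r_3 = 2.4847

ranges = [1.2364, 3.4371, 2.4847]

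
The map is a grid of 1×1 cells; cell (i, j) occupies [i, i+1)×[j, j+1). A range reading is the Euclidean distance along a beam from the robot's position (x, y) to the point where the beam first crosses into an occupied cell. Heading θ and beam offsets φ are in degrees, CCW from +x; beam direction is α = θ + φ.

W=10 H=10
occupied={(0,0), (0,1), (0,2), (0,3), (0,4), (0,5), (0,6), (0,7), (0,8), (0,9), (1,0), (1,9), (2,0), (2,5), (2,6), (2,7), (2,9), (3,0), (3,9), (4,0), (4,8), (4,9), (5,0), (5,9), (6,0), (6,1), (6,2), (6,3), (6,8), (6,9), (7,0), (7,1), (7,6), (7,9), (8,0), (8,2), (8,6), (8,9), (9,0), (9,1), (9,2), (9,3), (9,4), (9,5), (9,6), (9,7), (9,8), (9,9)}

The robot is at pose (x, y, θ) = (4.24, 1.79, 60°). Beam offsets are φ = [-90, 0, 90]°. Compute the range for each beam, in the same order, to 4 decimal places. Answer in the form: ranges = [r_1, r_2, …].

beam 1: φ=-90°, α=330°
  direction (0.8660, -0.5000); cell (4,1); t to first gridline: x 0.8776, y 1.5800 (then +1.1547 / +2.0000)
    (5,1) via x @ 0.8776
    (5,0) via y @ 1.5800  # hit
  → r_1 = 1.5800
beam 2: φ=0°, α=60°
  direction (0.5000, 0.8660); cell (4,1); t to first gridline: x 1.5200, y 0.2425 (then +2.0000 / +1.1547)
    (4,2) via y @ 0.2425
    (4,3) via y @ 1.3972
    (5,3) via x @ 1.5200
    (5,4) via y @ 2.5519
    (6,4) via x @ 3.5200
    (6,5) via y @ 3.7066
    (6,6) via y @ 4.8613
    (7,6) via x @ 5.5200  # hit
  → r_2 = 5.5200
beam 3: φ=90°, α=150°
  direction (-0.8660, 0.5000); cell (4,1); t to first gridline: x 0.2771, y 0.4200 (then +1.1547 / +2.0000)
    (3,1) via x @ 0.2771
    (3,2) via y @ 0.4200
    (2,2) via x @ 1.4318
    (2,3) via y @ 2.4200
    (1,3) via x @ 2.5865
    (0,3) via x @ 3.7412  # hit
  → r_3 = 3.7412

ranges = [1.5800, 5.5200, 3.7412]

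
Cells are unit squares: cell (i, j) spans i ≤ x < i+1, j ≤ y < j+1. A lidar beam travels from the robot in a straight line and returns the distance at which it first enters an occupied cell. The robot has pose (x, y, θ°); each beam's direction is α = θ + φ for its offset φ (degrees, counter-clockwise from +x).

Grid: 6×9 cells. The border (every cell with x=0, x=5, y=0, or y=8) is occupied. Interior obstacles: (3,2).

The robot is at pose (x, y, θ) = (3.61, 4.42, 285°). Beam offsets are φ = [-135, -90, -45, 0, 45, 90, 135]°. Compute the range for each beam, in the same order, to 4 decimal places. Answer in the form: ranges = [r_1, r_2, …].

beam 1: φ=-135°, α=150°
  direction (-0.8660, 0.5000); cell (3,4); t to first gridline: x 0.7044, y 1.1600 (then +1.1547 / +2.0000)
    (2,4) via x @ 0.7044
    (2,5) via y @ 1.1600
    (1,5) via x @ 1.8591
    (0,5) via x @ 3.0138  # hit
  → r_1 = 3.0138
beam 2: φ=-90°, α=195°
  direction (-0.9659, -0.2588); cell (3,4); t to first gridline: x 0.6315, y 1.6228 (then +1.0353 / +3.8637)
    (2,4) via x @ 0.6315
    (2,3) via y @ 1.6228
    (1,3) via x @ 1.6668
    (0,3) via x @ 2.7021  # hit
  → r_2 = 2.7021
beam 3: φ=-45°, α=240°
  direction (-0.5000, -0.8660); cell (3,4); t to first gridline: x 1.2200, y 0.4850 (then +2.0000 / +1.1547)
    (3,3) via y @ 0.4850
    (2,3) via x @ 1.2200
    (2,2) via y @ 1.6397
    (2,1) via y @ 2.7944
    (1,1) via x @ 3.2200
    (1,0) via y @ 3.9491  # hit
  → r_3 = 3.9491
beam 4: φ=0°, α=285°
  direction (0.2588, -0.9659); cell (3,4); t to first gridline: x 1.5068, y 0.4348 (then +3.8637 / +1.0353)
    (3,3) via y @ 0.4348
    (3,2) via y @ 1.4701  # hit
  → r_4 = 1.4701
beam 5: φ=45°, α=330°
  direction (0.8660, -0.5000); cell (3,4); t to first gridline: x 0.4503, y 0.8400 (then +1.1547 / +2.0000)
    (4,4) via x @ 0.4503
    (4,3) via y @ 0.8400
    (5,3) via x @ 1.6050  # hit
  → r_5 = 1.6050
beam 6: φ=90°, α=15°
  direction (0.9659, 0.2588); cell (3,4); t to first gridline: x 0.4038, y 2.2409 (then +1.0353 / +3.8637)
    (4,4) via x @ 0.4038
    (5,4) via x @ 1.4390  # hit
  → r_6 = 1.4390
beam 7: φ=135°, α=60°
  direction (0.5000, 0.8660); cell (3,4); t to first gridline: x 0.7800, y 0.6697 (then +2.0000 / +1.1547)
    (3,5) via y @ 0.6697
    (4,5) via x @ 0.7800
    (4,6) via y @ 1.8244
    (5,6) via x @ 2.7800  # hit
  → r_7 = 2.7800

ranges = [3.0138, 2.7021, 3.9491, 1.4701, 1.6050, 1.4390, 2.7800]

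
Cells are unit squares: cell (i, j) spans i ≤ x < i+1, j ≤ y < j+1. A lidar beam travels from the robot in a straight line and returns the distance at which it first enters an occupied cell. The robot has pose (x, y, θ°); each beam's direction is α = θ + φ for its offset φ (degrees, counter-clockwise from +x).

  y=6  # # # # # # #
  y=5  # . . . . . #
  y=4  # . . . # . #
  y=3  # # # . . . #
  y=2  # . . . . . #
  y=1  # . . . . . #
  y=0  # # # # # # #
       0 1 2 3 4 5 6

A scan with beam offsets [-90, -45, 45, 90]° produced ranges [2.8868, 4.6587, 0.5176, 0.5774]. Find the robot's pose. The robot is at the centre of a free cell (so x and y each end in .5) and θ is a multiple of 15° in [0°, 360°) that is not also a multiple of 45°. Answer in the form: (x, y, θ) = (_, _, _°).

Enumerate (i+0.5, j+0.5, θ) over the 22 free cells and 16 admissible headings. For each, cast all 4 beams and compare to the given ranges.
  (1.5, 4.5, 300°): beam 1 = 0.5774 ≠ 2.8868 ✗
  (5.5, 2.5, 15°): beam 1 = 1.5529 ≠ 2.8868 ✗
  (1.5, 1.5, 195°): beam 1 = 1.5529 ≠ 2.8868 ✗
  (5.5, 3.5, 285°): beam 1 = 4.6587 ≠ 2.8868 ✗
  (5.5, 3.5, 15°): beam 1 = 1.9319 ≠ 2.8868 ✗
  …
  (5.5, 1.5, 210°): r_1=2.8868, r_2=4.6587, r_3=0.5176, r_4=0.5774 — all match ✓
No second candidate reproduces the full scan.

(x, y, θ) = (5.5, 1.5, 210°)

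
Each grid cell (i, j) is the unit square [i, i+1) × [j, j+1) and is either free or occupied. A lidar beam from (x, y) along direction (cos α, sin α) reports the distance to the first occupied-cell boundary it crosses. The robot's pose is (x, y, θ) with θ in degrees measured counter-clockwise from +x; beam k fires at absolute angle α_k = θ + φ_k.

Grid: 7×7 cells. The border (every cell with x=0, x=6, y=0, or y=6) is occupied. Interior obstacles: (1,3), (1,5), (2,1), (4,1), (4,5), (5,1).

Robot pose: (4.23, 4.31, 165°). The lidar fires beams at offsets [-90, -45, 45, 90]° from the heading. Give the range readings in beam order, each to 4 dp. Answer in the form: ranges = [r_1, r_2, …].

ranges = [0.7143, 1.9514, 2.5750, 3.4268]

beam 1: φ=-90°, α=75°
  d=(0.2588,0.9659)  start (4,4)  tX=2.9751 tY=0.7143  stride 1/|dx|=3.8637 1/|dy|=1.0353
    cross y-line → (4,5), t=0.7143 (wall)
  → r_1 = 0.7143
beam 2: φ=-45°, α=120°
  d=(-0.5000,0.8660)  start (4,4)  tX=0.4600 tY=0.7967  stride 1/|dx|=2.0000 1/|dy|=1.1547
    cross x-line → (3,4), t=0.4600
    cross y-line → (3,5), t=0.7967
    cross y-line → (3,6), t=1.9514 (wall)
  → r_2 = 1.9514
beam 3: φ=45°, α=210°
  d=(-0.8660,-0.5000)  start (4,4)  tX=0.2656 tY=0.6200  stride 1/|dx|=1.1547 1/|dy|=2.0000
    cross x-line → (3,4), t=0.2656
    cross y-line → (3,3), t=0.6200
    cross x-line → (2,3), t=1.4203
    cross x-line → (1,3), t=2.5750 (wall)
  → r_3 = 2.5750
beam 4: φ=90°, α=255°
  d=(-0.2588,-0.9659)  start (4,4)  tX=0.8887 tY=0.3209  stride 1/|dx|=3.8637 1/|dy|=1.0353
    cross y-line → (4,3), t=0.3209
    cross x-line → (3,3), t=0.8887
    cross y-line → (3,2), t=1.3562
    cross y-line → (3,1), t=2.3915
    cross y-line → (3,0), t=3.4268 (wall)
  → r_4 = 3.4268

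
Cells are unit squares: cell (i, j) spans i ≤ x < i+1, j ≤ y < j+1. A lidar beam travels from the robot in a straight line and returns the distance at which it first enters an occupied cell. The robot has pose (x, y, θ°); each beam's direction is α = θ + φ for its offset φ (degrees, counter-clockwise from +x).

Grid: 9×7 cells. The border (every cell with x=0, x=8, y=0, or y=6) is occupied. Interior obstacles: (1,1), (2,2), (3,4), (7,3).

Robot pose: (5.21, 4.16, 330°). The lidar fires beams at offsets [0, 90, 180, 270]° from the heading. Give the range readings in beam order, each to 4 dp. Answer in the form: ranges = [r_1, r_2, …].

beam 1: φ=0°, α=330°
  d=(0.8660,-0.5000)  start (5,4)  tX=0.9122 tY=0.3200  stride 1/|dx|=1.1547 1/|dy|=2.0000
    cross y-line → (5,3), t=0.3200
    cross x-line → (6,3), t=0.9122
    cross x-line → (7,3), t=2.0669 (wall)
  → r_1 = 2.0669
beam 2: φ=90°, α=60°
  d=(0.5000,0.8660)  start (5,4)  tX=1.5800 tY=0.9699  stride 1/|dx|=2.0000 1/|dy|=1.1547
    cross y-line → (5,5), t=0.9699
    cross x-line → (6,5), t=1.5800
    cross y-line → (6,6), t=2.1246 (wall)
  → r_2 = 2.1246
beam 3: φ=180°, α=150°
  d=(-0.8660,0.5000)  start (5,4)  tX=0.2425 tY=1.6800  stride 1/|dx|=1.1547 1/|dy|=2.0000
    cross x-line → (4,4), t=0.2425
    cross x-line → (3,4), t=1.3972 (wall)
  → r_3 = 1.3972
beam 4: φ=270°, α=240°
  d=(-0.5000,-0.8660)  start (5,4)  tX=0.4200 tY=0.1848  stride 1/|dx|=2.0000 1/|dy|=1.1547
    cross y-line → (5,3), t=0.1848
    cross x-line → (4,3), t=0.4200
    cross y-line → (4,2), t=1.3395
    cross x-line → (3,2), t=2.4200
    cross y-line → (3,1), t=2.4942
    cross y-line → (3,0), t=3.6489 (wall)
  → r_4 = 3.6489

ranges = [2.0669, 2.1246, 1.3972, 3.6489]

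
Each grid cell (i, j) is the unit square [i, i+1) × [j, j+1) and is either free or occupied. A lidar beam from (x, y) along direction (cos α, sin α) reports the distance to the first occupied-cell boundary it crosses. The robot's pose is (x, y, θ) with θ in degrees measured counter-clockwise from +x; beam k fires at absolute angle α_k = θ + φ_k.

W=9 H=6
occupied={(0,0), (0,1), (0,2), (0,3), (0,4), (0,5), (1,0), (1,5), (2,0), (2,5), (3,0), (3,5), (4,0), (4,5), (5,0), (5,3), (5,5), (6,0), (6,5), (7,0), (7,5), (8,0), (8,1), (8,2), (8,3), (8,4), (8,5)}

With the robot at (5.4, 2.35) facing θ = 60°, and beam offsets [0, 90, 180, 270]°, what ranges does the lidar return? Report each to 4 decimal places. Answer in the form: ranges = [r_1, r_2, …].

ranges = [0.7506, 5.0807, 1.5588, 2.7000]

beam 1: φ=0°, α=60°
  cosα=0.5000 sinα=0.8660 | (5,2) | tMaxX 1.2000 tMaxY 0.7506 | tΔX 2.0000 tΔY 1.1547
    t=0.7506 [y] (5,3) — stop
  → r_1 = 0.7506
beam 2: φ=90°, α=150°
  cosα=-0.8660 sinα=0.5000 | (5,2) | tMaxX 0.4619 tMaxY 1.3000 | tΔX 1.1547 tΔY 2.0000
    t=0.4619 [x] (4,2)
    t=1.3000 [y] (4,3)
    t=1.6166 [x] (3,3)
    t=2.7713 [x] (2,3)
    t=3.3000 [y] (2,4)
    t=3.9260 [x] (1,4)
    t=5.0807 [x] (0,4) — stop
  → r_2 = 5.0807
beam 3: φ=180°, α=240°
  cosα=-0.5000 sinα=-0.8660 | (5,2) | tMaxX 0.8000 tMaxY 0.4041 | tΔX 2.0000 tΔY 1.1547
    t=0.4041 [y] (5,1)
    t=0.8000 [x] (4,1)
    t=1.5588 [y] (4,0) — stop
  → r_3 = 1.5588
beam 4: φ=270°, α=330°
  cosα=0.8660 sinα=-0.5000 | (5,2) | tMaxX 0.6928 tMaxY 0.7000 | tΔX 1.1547 tΔY 2.0000
    t=0.6928 [x] (6,2)
    t=0.7000 [y] (6,1)
    t=1.8475 [x] (7,1)
    t=2.7000 [y] (7,0) — stop
  → r_4 = 2.7000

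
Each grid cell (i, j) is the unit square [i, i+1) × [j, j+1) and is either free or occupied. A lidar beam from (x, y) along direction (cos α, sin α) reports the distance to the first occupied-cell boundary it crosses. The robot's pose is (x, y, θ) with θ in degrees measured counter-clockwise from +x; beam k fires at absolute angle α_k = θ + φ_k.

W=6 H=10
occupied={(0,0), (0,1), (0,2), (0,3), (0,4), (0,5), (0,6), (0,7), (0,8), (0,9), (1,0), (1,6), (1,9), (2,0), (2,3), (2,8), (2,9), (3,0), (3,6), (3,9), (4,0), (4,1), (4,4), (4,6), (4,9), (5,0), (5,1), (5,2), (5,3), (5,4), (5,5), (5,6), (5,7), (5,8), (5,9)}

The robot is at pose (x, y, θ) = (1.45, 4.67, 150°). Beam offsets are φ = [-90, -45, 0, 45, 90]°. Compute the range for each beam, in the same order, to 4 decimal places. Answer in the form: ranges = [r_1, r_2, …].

ranges = [4.9999, 1.3769, 0.5196, 0.4659, 0.9000]

beam 1: φ=-90°, α=60°
  direction (0.5000, 0.8660); cell (1,4); t to first gridline: x 1.1000, y 0.3811 (then +2.0000 / +1.1547)
    (1,5) via y @ 0.3811
    (2,5) via x @ 1.1000
    (2,6) via y @ 1.5358
    (2,7) via y @ 2.6905
    (3,7) via x @ 3.1000
    (3,8) via y @ 3.8452
    (3,9) via y @ 4.9999  # hit
  → r_1 = 4.9999
beam 2: φ=-45°, α=105°
  direction (-0.2588, 0.9659); cell (1,4); t to first gridline: x 1.7387, y 0.3416 (then +3.8637 / +1.0353)
    (1,5) via y @ 0.3416
    (1,6) via y @ 1.3769  # hit
  → r_2 = 1.3769
beam 3: φ=0°, α=150°
  direction (-0.8660, 0.5000); cell (1,4); t to first gridline: x 0.5196, y 0.6600 (then +1.1547 / +2.0000)
    (0,4) via x @ 0.5196  # hit
  → r_3 = 0.5196
beam 4: φ=45°, α=195°
  direction (-0.9659, -0.2588); cell (1,4); t to first gridline: x 0.4659, y 2.5887 (then +1.0353 / +3.8637)
    (0,4) via x @ 0.4659  # hit
  → r_4 = 0.4659
beam 5: φ=90°, α=240°
  direction (-0.5000, -0.8660); cell (1,4); t to first gridline: x 0.9000, y 0.7736 (then +2.0000 / +1.1547)
    (1,3) via y @ 0.7736
    (0,3) via x @ 0.9000  # hit
  → r_5 = 0.9000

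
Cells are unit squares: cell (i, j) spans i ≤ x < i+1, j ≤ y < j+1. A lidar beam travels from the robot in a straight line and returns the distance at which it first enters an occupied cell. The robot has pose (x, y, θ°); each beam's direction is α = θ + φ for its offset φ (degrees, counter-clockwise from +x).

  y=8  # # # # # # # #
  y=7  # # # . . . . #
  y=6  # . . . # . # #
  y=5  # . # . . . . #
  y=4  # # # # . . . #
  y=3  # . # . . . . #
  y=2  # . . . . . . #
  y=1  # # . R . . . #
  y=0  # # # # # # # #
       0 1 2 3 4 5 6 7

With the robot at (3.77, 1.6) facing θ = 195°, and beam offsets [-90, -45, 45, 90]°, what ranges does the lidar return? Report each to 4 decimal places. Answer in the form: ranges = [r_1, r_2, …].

ranges = [2.4847, 3.1985, 0.6928, 0.6212]

beam 1: φ=-90°, α=105°
  direction (-0.2588, 0.9659); cell (3,1); t to first gridline: x 2.9751, y 0.4141 (then +3.8637 / +1.0353)
    (3,2) via y @ 0.4141
    (3,3) via y @ 1.4494
    (3,4) via y @ 2.4847  # hit
  → r_1 = 2.4847
beam 2: φ=-45°, α=150°
  direction (-0.8660, 0.5000); cell (3,1); t to first gridline: x 0.8891, y 0.8000 (then +1.1547 / +2.0000)
    (3,2) via y @ 0.8000
    (2,2) via x @ 0.8891
    (1,2) via x @ 2.0438
    (1,3) via y @ 2.8000
    (0,3) via x @ 3.1985  # hit
  → r_2 = 3.1985
beam 3: φ=45°, α=240°
  direction (-0.5000, -0.8660); cell (3,1); t to first gridline: x 1.5400, y 0.6928 (then +2.0000 / +1.1547)
    (3,0) via y @ 0.6928  # hit
  → r_3 = 0.6928
beam 4: φ=90°, α=285°
  direction (0.2588, -0.9659); cell (3,1); t to first gridline: x 0.8887, y 0.6212 (then +3.8637 / +1.0353)
    (3,0) via y @ 0.6212  # hit
  → r_4 = 0.6212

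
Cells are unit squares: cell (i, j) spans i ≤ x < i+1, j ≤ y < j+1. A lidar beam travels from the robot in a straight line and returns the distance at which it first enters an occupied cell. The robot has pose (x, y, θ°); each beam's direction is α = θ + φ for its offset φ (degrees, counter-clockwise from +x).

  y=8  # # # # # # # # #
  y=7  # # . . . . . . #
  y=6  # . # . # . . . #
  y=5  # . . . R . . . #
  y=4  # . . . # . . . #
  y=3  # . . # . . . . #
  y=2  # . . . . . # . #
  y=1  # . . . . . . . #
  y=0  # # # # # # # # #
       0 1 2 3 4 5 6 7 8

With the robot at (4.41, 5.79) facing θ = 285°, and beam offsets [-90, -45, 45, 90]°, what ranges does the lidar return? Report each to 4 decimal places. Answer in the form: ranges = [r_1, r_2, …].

beam 1: φ=-90°, α=195°
  dir = (cos 195°, sin 195°) = (-0.9659, -0.2588); from cell (4,5)
  next x-line at t=0.4245, next y-line at t=3.0523; Δt_x=1.0353, Δt_y=3.8637
    x: enter (3,5) at t=0.4245
    x: enter (2,5) at t=1.4597
    x: enter (1,5) at t=2.4950
    y: enter (1,4) at t=3.0523
    x: enter (0,4) at t=3.5303 ← occupied
  → r_1 = 3.5303
beam 2: φ=-45°, α=240°
  dir = (cos 240°, sin 240°) = (-0.5000, -0.8660); from cell (4,5)
  next x-line at t=0.8200, next y-line at t=0.9122; Δt_x=2.0000, Δt_y=1.1547
    x: enter (3,5) at t=0.8200
    y: enter (3,4) at t=0.9122
    y: enter (3,3) at t=2.0669 ← occupied
  → r_2 = 2.0669
beam 3: φ=45°, α=330°
  dir = (cos 330°, sin 330°) = (0.8660, -0.5000); from cell (4,5)
  next x-line at t=0.6813, next y-line at t=1.5800; Δt_x=1.1547, Δt_y=2.0000
    x: enter (5,5) at t=0.6813
    y: enter (5,4) at t=1.5800
    x: enter (6,4) at t=1.8360
    x: enter (7,4) at t=2.9907
    y: enter (7,3) at t=3.5800
    x: enter (8,3) at t=4.1454 ← occupied
  → r_3 = 4.1454
beam 4: φ=90°, α=15°
  dir = (cos 15°, sin 15°) = (0.9659, 0.2588); from cell (4,5)
  next x-line at t=0.6108, next y-line at t=0.8114; Δt_x=1.0353, Δt_y=3.8637
    x: enter (5,5) at t=0.6108
    y: enter (5,6) at t=0.8114
    x: enter (6,6) at t=1.6461
    x: enter (7,6) at t=2.6814
    x: enter (8,6) at t=3.7166 ← occupied
  → r_4 = 3.7166

ranges = [3.5303, 2.0669, 4.1454, 3.7166]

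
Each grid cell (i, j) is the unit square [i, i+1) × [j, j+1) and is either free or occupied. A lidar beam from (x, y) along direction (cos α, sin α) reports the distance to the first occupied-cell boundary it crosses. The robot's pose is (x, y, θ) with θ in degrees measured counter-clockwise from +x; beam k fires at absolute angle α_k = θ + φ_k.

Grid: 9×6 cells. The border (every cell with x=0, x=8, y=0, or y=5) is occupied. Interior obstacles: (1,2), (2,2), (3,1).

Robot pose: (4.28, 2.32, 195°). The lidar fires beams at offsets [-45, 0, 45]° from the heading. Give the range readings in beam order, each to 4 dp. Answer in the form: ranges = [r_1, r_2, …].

ranges = [3.7874, 1.2364, 0.5600]

beam 1: φ=-45°, α=150°
  d=(-0.8660,0.5000)  start (4,2)  tX=0.3233 tY=1.3600  stride 1/|dx|=1.1547 1/|dy|=2.0000
    cross x-line → (3,2), t=0.3233
    cross y-line → (3,3), t=1.3600
    cross x-line → (2,3), t=1.4780
    cross x-line → (1,3), t=2.6327
    cross y-line → (1,4), t=3.3600
    cross x-line → (0,4), t=3.7874 (wall)
  → r_1 = 3.7874
beam 2: φ=0°, α=195°
  d=(-0.9659,-0.2588)  start (4,2)  tX=0.2899 tY=1.2364  stride 1/|dx|=1.0353 1/|dy|=3.8637
    cross x-line → (3,2), t=0.2899
    cross y-line → (3,1), t=1.2364 (wall)
  → r_2 = 1.2364
beam 3: φ=45°, α=240°
  d=(-0.5000,-0.8660)  start (4,2)  tX=0.5600 tY=0.3695  stride 1/|dx|=2.0000 1/|dy|=1.1547
    cross y-line → (4,1), t=0.3695
    cross x-line → (3,1), t=0.5600 (wall)
  → r_3 = 0.5600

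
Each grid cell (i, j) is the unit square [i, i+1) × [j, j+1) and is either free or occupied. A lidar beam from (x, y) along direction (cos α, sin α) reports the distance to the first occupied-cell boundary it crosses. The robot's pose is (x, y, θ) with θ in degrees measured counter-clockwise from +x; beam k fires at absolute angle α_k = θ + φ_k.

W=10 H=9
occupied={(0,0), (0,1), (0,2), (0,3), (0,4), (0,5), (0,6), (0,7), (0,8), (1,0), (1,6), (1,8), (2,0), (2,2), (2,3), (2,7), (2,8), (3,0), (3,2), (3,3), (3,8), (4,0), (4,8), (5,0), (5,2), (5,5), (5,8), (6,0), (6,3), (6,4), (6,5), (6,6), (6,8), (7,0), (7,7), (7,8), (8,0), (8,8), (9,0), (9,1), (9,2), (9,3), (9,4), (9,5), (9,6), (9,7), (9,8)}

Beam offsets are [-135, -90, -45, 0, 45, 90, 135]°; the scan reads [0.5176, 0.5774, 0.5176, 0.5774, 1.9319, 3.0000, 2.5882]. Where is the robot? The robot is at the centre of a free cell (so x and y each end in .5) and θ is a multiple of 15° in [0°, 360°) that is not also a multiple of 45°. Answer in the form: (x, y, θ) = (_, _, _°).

Candidates: 43 free-cell centres × 16 headings = 688 poses. Raycast each; keep the one whose scan matches to 4 dp.
  (3.5, 7.5, 60°): beam 1 = 6.7293 ≠ 0.5176 ✗
  (7.5, 5.5, 240°): beam 1 = 1.5529 ≠ 0.5176 ✗
  (3.5, 4.5, 330°): beam 1 = 2.5882 ≠ 0.5176 ✗
  …
  (8.5, 1.5, 30°): r_1=0.5176, r_2=0.5774, r_3=0.5176, r_4=0.5774, r_5=1.9319, r_6=3.0000, r_7=2.5882 — all match ✓
No second candidate reproduces the full scan.

(x, y, θ) = (8.5, 1.5, 30°)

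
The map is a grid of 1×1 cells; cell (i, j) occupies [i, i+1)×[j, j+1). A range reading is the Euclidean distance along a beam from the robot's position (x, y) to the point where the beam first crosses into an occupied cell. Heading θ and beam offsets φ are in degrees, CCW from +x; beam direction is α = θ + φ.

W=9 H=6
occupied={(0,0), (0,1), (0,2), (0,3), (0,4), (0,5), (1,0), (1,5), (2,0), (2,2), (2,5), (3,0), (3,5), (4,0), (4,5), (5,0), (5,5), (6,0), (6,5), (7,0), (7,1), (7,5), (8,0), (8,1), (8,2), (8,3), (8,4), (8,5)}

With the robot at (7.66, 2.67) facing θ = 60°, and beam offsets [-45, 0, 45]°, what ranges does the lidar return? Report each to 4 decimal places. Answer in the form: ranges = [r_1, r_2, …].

ranges = [0.3520, 0.6800, 2.4122]

beam 1: φ=-45°, α=15°
  cosα=0.9659 sinα=0.2588 | (7,2) | tMaxX 0.3520 tMaxY 1.2750 | tΔX 1.0353 tΔY 3.8637
    t=0.3520 [x] (8,2) — stop
  → r_1 = 0.3520
beam 2: φ=0°, α=60°
  cosα=0.5000 sinα=0.8660 | (7,2) | tMaxX 0.6800 tMaxY 0.3811 | tΔX 2.0000 tΔY 1.1547
    t=0.3811 [y] (7,3)
    t=0.6800 [x] (8,3) — stop
  → r_2 = 0.6800
beam 3: φ=45°, α=105°
  cosα=-0.2588 sinα=0.9659 | (7,2) | tMaxX 2.5500 tMaxY 0.3416 | tΔX 3.8637 tΔY 1.0353
    t=0.3416 [y] (7,3)
    t=1.3769 [y] (7,4)
    t=2.4122 [y] (7,5) — stop
  → r_3 = 2.4122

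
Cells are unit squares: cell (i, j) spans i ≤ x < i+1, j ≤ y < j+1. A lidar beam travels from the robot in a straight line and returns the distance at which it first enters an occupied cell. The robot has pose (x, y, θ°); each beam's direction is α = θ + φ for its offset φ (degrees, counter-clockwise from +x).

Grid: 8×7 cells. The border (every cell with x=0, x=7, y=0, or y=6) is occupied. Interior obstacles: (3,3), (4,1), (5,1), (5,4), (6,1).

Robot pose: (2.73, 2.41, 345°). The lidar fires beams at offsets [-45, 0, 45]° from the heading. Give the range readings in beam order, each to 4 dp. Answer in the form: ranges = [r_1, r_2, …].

ranges = [1.6281, 1.5841, 1.1800]

beam 1: φ=-45°, α=300°
  d=(0.5000,-0.8660)  start (2,2)  tX=0.5400 tY=0.4734  stride 1/|dx|=2.0000 1/|dy|=1.1547
    cross y-line → (2,1), t=0.4734
    cross x-line → (3,1), t=0.5400
    cross y-line → (3,0), t=1.6281 (wall)
  → r_1 = 1.6281
beam 2: φ=0°, α=345°
  d=(0.9659,-0.2588)  start (2,2)  tX=0.2795 tY=1.5841  stride 1/|dx|=1.0353 1/|dy|=3.8637
    cross x-line → (3,2), t=0.2795
    cross x-line → (4,2), t=1.3148
    cross y-line → (4,1), t=1.5841 (wall)
  → r_2 = 1.5841
beam 3: φ=45°, α=30°
  d=(0.8660,0.5000)  start (2,2)  tX=0.3118 tY=1.1800  stride 1/|dx|=1.1547 1/|dy|=2.0000
    cross x-line → (3,2), t=0.3118
    cross y-line → (3,3), t=1.1800 (wall)
  → r_3 = 1.1800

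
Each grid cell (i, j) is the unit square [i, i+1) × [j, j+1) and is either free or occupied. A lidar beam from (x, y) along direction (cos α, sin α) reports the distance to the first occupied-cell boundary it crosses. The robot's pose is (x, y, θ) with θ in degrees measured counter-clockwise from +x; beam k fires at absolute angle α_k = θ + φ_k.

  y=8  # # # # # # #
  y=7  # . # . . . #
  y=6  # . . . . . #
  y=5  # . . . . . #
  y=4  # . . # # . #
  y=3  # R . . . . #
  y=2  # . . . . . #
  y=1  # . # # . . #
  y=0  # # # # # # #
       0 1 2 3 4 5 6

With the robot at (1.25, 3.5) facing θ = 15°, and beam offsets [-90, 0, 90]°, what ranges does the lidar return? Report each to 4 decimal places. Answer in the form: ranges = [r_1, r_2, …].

ranges = [2.5882, 1.9319, 0.9659]

beam 1: φ=-90°, α=285°
  d=(0.2588,-0.9659)  start (1,3)  tX=2.8978 tY=0.5176  stride 1/|dx|=3.8637 1/|dy|=1.0353
    cross y-line → (1,2), t=0.5176
    cross y-line → (1,1), t=1.5529
    cross y-line → (1,0), t=2.5882 (wall)
  → r_1 = 2.5882
beam 2: φ=0°, α=15°
  d=(0.9659,0.2588)  start (1,3)  tX=0.7765 tY=1.9319  stride 1/|dx|=1.0353 1/|dy|=3.8637
    cross x-line → (2,3), t=0.7765
    cross x-line → (3,3), t=1.8117
    cross y-line → (3,4), t=1.9319 (wall)
  → r_2 = 1.9319
beam 3: φ=90°, α=105°
  d=(-0.2588,0.9659)  start (1,3)  tX=0.9659 tY=0.5176  stride 1/|dx|=3.8637 1/|dy|=1.0353
    cross y-line → (1,4), t=0.5176
    cross x-line → (0,4), t=0.9659 (wall)
  → r_3 = 0.9659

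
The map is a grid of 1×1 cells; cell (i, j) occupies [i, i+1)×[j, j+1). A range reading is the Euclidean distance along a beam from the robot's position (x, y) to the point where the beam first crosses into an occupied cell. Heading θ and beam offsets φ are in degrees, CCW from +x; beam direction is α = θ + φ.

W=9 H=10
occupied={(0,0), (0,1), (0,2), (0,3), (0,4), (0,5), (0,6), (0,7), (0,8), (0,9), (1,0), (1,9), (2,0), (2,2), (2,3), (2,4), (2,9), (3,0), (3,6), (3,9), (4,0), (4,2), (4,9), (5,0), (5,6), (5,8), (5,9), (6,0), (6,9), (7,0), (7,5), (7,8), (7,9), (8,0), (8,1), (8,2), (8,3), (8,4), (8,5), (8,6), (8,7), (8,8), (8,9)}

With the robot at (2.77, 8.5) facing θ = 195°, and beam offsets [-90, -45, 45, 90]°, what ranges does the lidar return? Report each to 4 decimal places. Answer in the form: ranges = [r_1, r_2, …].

beam 1: φ=-90°, α=105°
  cosα=-0.2588 sinα=0.9659 | (2,8) | tMaxX 2.9751 tMaxY 0.5176 | tΔX 3.8637 tΔY 1.0353
    t=0.5176 [y] (2,9) — stop
  → r_1 = 0.5176
beam 2: φ=-45°, α=150°
  cosα=-0.8660 sinα=0.5000 | (2,8) | tMaxX 0.8891 tMaxY 1.0000 | tΔX 1.1547 tΔY 2.0000
    t=0.8891 [x] (1,8)
    t=1.0000 [y] (1,9) — stop
  → r_2 = 1.0000
beam 3: φ=45°, α=240°
  cosα=-0.5000 sinα=-0.8660 | (2,8) | tMaxX 1.5400 tMaxY 0.5774 | tΔX 2.0000 tΔY 1.1547
    t=0.5774 [y] (2,7)
    t=1.5400 [x] (1,7)
    t=1.7321 [y] (1,6)
    t=2.8868 [y] (1,5)
    t=3.5400 [x] (0,5) — stop
  → r_3 = 3.5400
beam 4: φ=90°, α=285°
  cosα=0.2588 sinα=-0.9659 | (2,8) | tMaxX 0.8887 tMaxY 0.5176 | tΔX 3.8637 tΔY 1.0353
    t=0.5176 [y] (2,7)
    t=0.8887 [x] (3,7)
    t=1.5529 [y] (3,6) — stop
  → r_4 = 1.5529

ranges = [0.5176, 1.0000, 3.5400, 1.5529]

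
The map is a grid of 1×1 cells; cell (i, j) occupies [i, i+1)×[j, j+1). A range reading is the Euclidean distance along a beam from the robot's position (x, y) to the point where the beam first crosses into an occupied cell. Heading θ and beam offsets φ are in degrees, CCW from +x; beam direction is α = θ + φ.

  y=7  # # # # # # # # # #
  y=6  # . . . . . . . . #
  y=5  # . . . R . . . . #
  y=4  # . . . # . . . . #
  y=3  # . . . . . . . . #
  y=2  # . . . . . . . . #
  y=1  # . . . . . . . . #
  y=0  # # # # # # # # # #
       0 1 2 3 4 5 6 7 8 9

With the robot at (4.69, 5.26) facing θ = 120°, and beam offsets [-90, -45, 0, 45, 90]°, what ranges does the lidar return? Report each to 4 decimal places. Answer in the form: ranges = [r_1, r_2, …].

ranges = [3.4800, 1.8014, 2.0092, 3.8202, 0.5200]

beam 1: φ=-90°, α=30°
  dir = (cos 30°, sin 30°) = (0.8660, 0.5000); from cell (4,5)
  next x-line at t=0.3580, next y-line at t=1.4800; Δt_x=1.1547, Δt_y=2.0000
    x: enter (5,5) at t=0.3580
    y: enter (5,6) at t=1.4800
    x: enter (6,6) at t=1.5127
    x: enter (7,6) at t=2.6674
    y: enter (7,7) at t=3.4800 ← occupied
  → r_1 = 3.4800
beam 2: φ=-45°, α=75°
  dir = (cos 75°, sin 75°) = (0.2588, 0.9659); from cell (4,5)
  next x-line at t=1.1977, next y-line at t=0.7661; Δt_x=3.8637, Δt_y=1.0353
    y: enter (4,6) at t=0.7661
    x: enter (5,6) at t=1.1977
    y: enter (5,7) at t=1.8014 ← occupied
  → r_2 = 1.8014
beam 3: φ=0°, α=120°
  dir = (cos 120°, sin 120°) = (-0.5000, 0.8660); from cell (4,5)
  next x-line at t=1.3800, next y-line at t=0.8545; Δt_x=2.0000, Δt_y=1.1547
    y: enter (4,6) at t=0.8545
    x: enter (3,6) at t=1.3800
    y: enter (3,7) at t=2.0092 ← occupied
  → r_3 = 2.0092
beam 4: φ=45°, α=165°
  dir = (cos 165°, sin 165°) = (-0.9659, 0.2588); from cell (4,5)
  next x-line at t=0.7143, next y-line at t=2.8591; Δt_x=1.0353, Δt_y=3.8637
    x: enter (3,5) at t=0.7143
    x: enter (2,5) at t=1.7496
    x: enter (1,5) at t=2.7849
    y: enter (1,6) at t=2.8591
    x: enter (0,6) at t=3.8202 ← occupied
  → r_4 = 3.8202
beam 5: φ=90°, α=210°
  dir = (cos 210°, sin 210°) = (-0.8660, -0.5000); from cell (4,5)
  next x-line at t=0.7967, next y-line at t=0.5200; Δt_x=1.1547, Δt_y=2.0000
    y: enter (4,4) at t=0.5200 ← occupied
  → r_5 = 0.5200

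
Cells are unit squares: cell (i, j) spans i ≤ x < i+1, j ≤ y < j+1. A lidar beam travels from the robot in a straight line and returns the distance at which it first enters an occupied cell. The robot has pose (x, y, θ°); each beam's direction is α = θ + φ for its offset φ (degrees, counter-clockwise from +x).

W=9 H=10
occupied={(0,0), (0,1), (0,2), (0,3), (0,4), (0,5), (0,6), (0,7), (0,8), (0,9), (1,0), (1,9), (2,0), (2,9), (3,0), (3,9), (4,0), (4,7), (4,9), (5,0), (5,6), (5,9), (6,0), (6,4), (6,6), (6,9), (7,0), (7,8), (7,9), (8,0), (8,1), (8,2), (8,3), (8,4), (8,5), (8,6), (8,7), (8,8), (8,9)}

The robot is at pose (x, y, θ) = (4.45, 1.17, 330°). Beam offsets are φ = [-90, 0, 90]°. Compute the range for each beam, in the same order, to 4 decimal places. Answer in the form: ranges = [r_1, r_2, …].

beam 1: φ=-90°, α=240°
  direction (-0.5000, -0.8660); cell (4,1); t to first gridline: x 0.9000, y 0.1963 (then +2.0000 / +1.1547)
    (4,0) via y @ 0.1963  # hit
  → r_1 = 0.1963
beam 2: φ=0°, α=330°
  direction (0.8660, -0.5000); cell (4,1); t to first gridline: x 0.6351, y 0.3400 (then +1.1547 / +2.0000)
    (4,0) via y @ 0.3400  # hit
  → r_2 = 0.3400
beam 3: φ=90°, α=60°
  direction (0.5000, 0.8660); cell (4,1); t to first gridline: x 1.1000, y 0.9584 (then +2.0000 / +1.1547)
    (4,2) via y @ 0.9584
    (5,2) via x @ 1.1000
    (5,3) via y @ 2.1131
    (6,3) via x @ 3.1000
    (6,4) via y @ 3.2678  # hit
  → r_3 = 3.2678

ranges = [0.1963, 0.3400, 3.2678]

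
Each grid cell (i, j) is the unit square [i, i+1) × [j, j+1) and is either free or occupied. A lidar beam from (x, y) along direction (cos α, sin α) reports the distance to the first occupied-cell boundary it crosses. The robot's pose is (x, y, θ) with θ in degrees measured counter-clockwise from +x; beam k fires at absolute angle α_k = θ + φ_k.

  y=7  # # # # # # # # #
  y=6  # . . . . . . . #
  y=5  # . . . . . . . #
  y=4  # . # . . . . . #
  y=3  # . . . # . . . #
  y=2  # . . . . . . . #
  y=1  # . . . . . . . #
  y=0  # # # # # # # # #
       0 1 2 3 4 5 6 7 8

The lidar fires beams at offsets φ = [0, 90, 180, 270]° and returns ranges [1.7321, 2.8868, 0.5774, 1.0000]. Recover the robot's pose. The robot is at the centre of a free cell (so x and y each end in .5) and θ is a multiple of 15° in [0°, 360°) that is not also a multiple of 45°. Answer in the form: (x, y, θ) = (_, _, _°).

Enumerate (i+0.5, j+0.5, θ) over the 40 free cells and 16 admissible headings. For each, cast all 4 beams and compare to the given ranges.
  (5.5, 6.5, 240°): beam 1 = 2.8868 ≠ 1.7321 ✗
  (3.5, 4.5, 240°): beam 1 = 4.0415 ≠ 1.7321 ✗
  (3.5, 1.5, 255°): beam 1 = 0.5176 ≠ 1.7321 ✗
  …
  (3.5, 1.5, 60°): r_1=1.7321, r_2=2.8868, r_3=0.5774, r_4=1.0000 — all match ✓
Unique over the lattice → pose = (3.5, 1.5, 60°).

(x, y, θ) = (3.5, 1.5, 60°)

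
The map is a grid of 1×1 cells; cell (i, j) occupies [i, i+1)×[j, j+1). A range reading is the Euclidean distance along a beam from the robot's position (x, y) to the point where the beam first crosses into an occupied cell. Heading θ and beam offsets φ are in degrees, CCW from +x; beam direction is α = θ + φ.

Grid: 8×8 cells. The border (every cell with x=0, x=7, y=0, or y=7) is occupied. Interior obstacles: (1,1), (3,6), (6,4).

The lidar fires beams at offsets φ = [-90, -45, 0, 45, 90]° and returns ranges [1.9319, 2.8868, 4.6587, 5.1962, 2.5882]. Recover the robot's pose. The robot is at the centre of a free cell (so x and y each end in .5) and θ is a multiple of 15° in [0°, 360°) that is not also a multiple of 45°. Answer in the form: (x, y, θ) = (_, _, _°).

Enumerate (i+0.5, j+0.5, θ) over the 33 free cells and 16 admissible headings. For each, cast all 5 beams and compare to the given ranges.
  (4.5, 1.5, 75°): beam 3 = 5.6940 ≠ 4.6587 ✗
  (4.5, 3.5, 255°): beam 1 = 3.6235 ≠ 1.9319 ✗
  (2.5, 6.5, 15°): beam 1 = 5.6940 ≠ 1.9319 ✗
  (1.5, 6.5, 240°): beam 1 = 0.5774 ≠ 1.9319 ✗
  …
  (2.5, 3.5, 345°): r_1=1.9319, r_2=2.8868, r_3=4.6587, r_4=5.1962, r_5=2.5882 — all match ✓
No second candidate reproduces the full scan.

(x, y, θ) = (2.5, 3.5, 345°)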